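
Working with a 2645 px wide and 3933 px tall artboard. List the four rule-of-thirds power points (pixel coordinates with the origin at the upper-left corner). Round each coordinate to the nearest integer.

(882, 1311), (1763, 1311), (882, 2622), (1763, 2622)

One third of 2645 is 881.67; one third of 3933 is 1311.
Vertical third lines at x = 882 and x = 1763; horizontal third lines at y = 1311 and y = 2622.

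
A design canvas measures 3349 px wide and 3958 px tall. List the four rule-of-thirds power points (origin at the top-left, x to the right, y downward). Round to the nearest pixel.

(1116, 1319), (2233, 1319), (1116, 2639), (2233, 2639)

One third of 3349 is 1116.33; one third of 3958 is 1319.33.
Vertical third lines at x = 1116 and x = 2233; horizontal third lines at y = 1319 and y = 2639.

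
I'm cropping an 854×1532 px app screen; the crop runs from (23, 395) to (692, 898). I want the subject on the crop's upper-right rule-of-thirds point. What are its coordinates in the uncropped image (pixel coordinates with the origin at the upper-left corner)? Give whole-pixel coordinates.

x = 469 px, y = 563 px

Crop width = 692 − 23 = 669 px; one third is 223.00 px.
Crop height = 898 − 395 = 503 px; one third is 167.67 px.
The upper-right point is two-thirds across and one-third down within the crop:
x = 23 + 2 × 223.00 ≈ 469; y = 395 + 1 × 167.67 ≈ 563.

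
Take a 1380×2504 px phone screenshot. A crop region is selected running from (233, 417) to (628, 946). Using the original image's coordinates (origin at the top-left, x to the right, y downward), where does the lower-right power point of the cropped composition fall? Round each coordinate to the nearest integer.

x = 496 px, y = 770 px

Crop width = 628 − 233 = 395 px; one third is 131.67 px.
Crop height = 946 − 417 = 529 px; one third is 176.33 px.
The lower-right point is two-thirds across and two-thirds down within the crop:
x = 233 + 2 × 131.67 ≈ 496; y = 417 + 2 × 176.33 ≈ 770.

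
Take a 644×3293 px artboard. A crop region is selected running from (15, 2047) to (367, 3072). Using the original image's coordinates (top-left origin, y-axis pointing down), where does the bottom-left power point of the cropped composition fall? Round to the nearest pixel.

x = 132 px, y = 2730 px

Crop width = 367 − 15 = 352 px; one third is 117.33 px.
Crop height = 3072 − 2047 = 1025 px; one third is 341.67 px.
The bottom-left point is one-third across and two-thirds down within the crop:
x = 15 + 1 × 117.33 ≈ 132; y = 2047 + 2 × 341.67 ≈ 2730.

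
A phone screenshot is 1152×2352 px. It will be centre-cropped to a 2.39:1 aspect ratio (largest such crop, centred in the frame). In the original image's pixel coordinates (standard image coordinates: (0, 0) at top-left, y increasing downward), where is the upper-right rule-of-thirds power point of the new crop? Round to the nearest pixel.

(768, 1096)

1152/2352 < 2.39/1, so the 2.39:1 crop keeps the full width 1152 and trims height to 1152 × 1/2.39 = 482.01 px.
Top offset = (2352 − 482.01)/2 = 935.00 px; left offset = 0.
Upper-right is two-thirds across and one-third down within the crop:
x = 0.00 + 2 × 1152.00/3 ≈ 768; y = 935.00 + 1 × 482.01/3 ≈ 1096.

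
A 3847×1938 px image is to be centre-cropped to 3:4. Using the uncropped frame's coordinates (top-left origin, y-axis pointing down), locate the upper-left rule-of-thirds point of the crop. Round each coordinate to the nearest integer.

3847/1938 > 3/4, so the 3:4 crop keeps the full height 1938 and trims width to 1938 × 3/4 = 1453.50 px.
Left offset = (3847 − 1453.50)/2 = 1196.75 px; top offset = 0.
Upper-left is one-third across and one-third down within the crop:
x = 1196.75 + 1 × 1453.50/3 ≈ 1681; y = 0.00 + 1 × 1938.00/3 ≈ 646.

(1681, 646)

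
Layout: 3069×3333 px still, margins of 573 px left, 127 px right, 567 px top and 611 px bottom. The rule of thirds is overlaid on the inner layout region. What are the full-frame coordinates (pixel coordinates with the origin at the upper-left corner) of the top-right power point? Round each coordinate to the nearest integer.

Content width = 3069 − 573 − 127 = 2369 px; content height = 3333 − 567 − 611 = 2155 px.
Top-right is two-thirds across and one-third down within the inner layout region.
x = 573 + 2 × 2369/3 = 573 + 1579.33 ≈ 2152
y = 567 + 1 × 2155/3 = 567 + 718.33 ≈ 1285

x = 2152 px, y = 1285 px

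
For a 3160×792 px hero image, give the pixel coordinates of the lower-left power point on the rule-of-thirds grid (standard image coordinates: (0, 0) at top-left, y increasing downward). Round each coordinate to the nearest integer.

The lower-left point sits one-third of the way across and two-thirds of the way down.
x = 1 × 3160/3 ≈ 1053; y = 2 × 792/3 ≈ 528.

(1053, 528)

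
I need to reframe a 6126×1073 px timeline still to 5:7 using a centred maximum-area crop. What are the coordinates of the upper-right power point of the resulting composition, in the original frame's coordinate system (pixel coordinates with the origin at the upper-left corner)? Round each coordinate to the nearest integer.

6126/1073 > 5/7, so the 5:7 crop keeps the full height 1073 and trims width to 1073 × 5/7 = 766.43 px.
Left offset = (6126 − 766.43)/2 = 2679.79 px; top offset = 0.
Upper-right is two-thirds across and one-third down within the crop:
x = 2679.79 + 2 × 766.43/3 ≈ 3191; y = 0.00 + 1 × 1073.00/3 ≈ 358.

x = 3191 px, y = 358 px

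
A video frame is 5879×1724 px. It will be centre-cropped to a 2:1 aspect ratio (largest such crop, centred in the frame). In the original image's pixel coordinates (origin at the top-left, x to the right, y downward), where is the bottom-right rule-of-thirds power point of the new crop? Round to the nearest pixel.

5879/1724 > 2/1, so the 2:1 crop keeps the full height 1724 and trims width to 1724 × 2/1 = 3448.00 px.
Left offset = (5879 − 3448.00)/2 = 1215.50 px; top offset = 0.
Bottom-right is two-thirds across and two-thirds down within the crop:
x = 1215.50 + 2 × 3448.00/3 ≈ 3514; y = 0.00 + 2 × 1724.00/3 ≈ 1149.

x = 3514 px, y = 1149 px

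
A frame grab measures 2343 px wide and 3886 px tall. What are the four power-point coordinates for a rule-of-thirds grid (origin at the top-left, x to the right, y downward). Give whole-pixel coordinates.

(781, 1295), (1562, 1295), (781, 2591), (1562, 2591)

One third of 2343 is 781; one third of 3886 is 1295.33.
Vertical third lines at x = 781 and x = 1562; horizontal third lines at y = 1295 and y = 2591.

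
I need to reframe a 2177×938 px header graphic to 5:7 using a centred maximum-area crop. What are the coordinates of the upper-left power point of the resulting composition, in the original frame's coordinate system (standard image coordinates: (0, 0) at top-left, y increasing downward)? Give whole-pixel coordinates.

2177/938 > 5/7, so the 5:7 crop keeps the full height 938 and trims width to 938 × 5/7 = 670.00 px.
Left offset = (2177 − 670.00)/2 = 753.50 px; top offset = 0.
Upper-left is one-third across and one-third down within the crop:
x = 753.50 + 1 × 670.00/3 ≈ 977; y = 0.00 + 1 × 938.00/3 ≈ 313.

x = 977 px, y = 313 px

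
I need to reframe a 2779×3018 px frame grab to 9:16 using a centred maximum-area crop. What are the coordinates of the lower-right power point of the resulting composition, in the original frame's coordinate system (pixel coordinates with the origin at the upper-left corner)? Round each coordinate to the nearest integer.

x = 1672 px, y = 2012 px

2779/3018 > 9/16, so the 9:16 crop keeps the full height 3018 and trims width to 3018 × 9/16 = 1697.62 px.
Left offset = (2779 − 1697.62)/2 = 540.69 px; top offset = 0.
Lower-right is two-thirds across and two-thirds down within the crop:
x = 540.69 + 2 × 1697.62/3 ≈ 1672; y = 0.00 + 2 × 3018.00/3 ≈ 2012.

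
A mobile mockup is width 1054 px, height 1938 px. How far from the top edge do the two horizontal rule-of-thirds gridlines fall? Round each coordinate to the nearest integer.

646 px and 1292 px

1938 / 3 = 646, so the horizontal lines sit at one and two thirds of 1938.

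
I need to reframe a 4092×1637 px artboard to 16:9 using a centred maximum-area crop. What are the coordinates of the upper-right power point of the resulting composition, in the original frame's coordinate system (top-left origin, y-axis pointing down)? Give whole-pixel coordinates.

4092/1637 > 16/9, so the 16:9 crop keeps the full height 1637 and trims width to 1637 × 16/9 = 2910.22 px.
Left offset = (4092 − 2910.22)/2 = 590.89 px; top offset = 0.
Upper-right is two-thirds across and one-third down within the crop:
x = 590.89 + 2 × 2910.22/3 ≈ 2531; y = 0.00 + 1 × 1637.00/3 ≈ 546.

(2531, 546)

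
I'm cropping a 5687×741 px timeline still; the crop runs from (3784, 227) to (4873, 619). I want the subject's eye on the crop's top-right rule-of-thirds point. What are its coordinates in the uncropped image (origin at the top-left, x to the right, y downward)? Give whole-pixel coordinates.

x = 4510 px, y = 358 px

Crop width = 4873 − 3784 = 1089 px; one third is 363.00 px.
Crop height = 619 − 227 = 392 px; one third is 130.67 px.
The top-right point is two-thirds across and one-third down within the crop:
x = 3784 + 2 × 363.00 ≈ 4510; y = 227 + 1 × 130.67 ≈ 358.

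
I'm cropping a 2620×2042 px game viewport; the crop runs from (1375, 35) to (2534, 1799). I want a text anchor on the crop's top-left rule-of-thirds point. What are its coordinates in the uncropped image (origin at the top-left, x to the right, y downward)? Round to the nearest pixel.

Crop width = 2534 − 1375 = 1159 px; one third is 386.33 px.
Crop height = 1799 − 35 = 1764 px; one third is 588.00 px.
The top-left point is one-third across and one-third down within the crop:
x = 1375 + 1 × 386.33 ≈ 1761; y = 35 + 1 × 588.00 ≈ 623.

(1761, 623)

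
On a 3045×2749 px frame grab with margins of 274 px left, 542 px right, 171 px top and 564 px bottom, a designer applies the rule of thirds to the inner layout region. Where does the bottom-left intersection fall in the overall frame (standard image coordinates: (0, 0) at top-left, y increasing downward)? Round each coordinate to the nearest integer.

(1017, 1514)

Content width = 3045 − 274 − 542 = 2229 px; content height = 2749 − 171 − 564 = 2014 px.
Bottom-left is one-third across and two-thirds down within the inner layout region.
x = 274 + 1 × 2229/3 = 274 + 743.00 ≈ 1017
y = 171 + 2 × 2014/3 = 171 + 1342.67 ≈ 1514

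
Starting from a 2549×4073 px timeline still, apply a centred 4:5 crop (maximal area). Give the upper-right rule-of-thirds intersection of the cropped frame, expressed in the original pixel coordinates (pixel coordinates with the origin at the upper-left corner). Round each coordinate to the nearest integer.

x = 1699 px, y = 1505 px

2549/4073 < 4/5, so the 4:5 crop keeps the full width 2549 and trims height to 2549 × 5/4 = 3186.25 px.
Top offset = (4073 − 3186.25)/2 = 443.38 px; left offset = 0.
Upper-right is two-thirds across and one-third down within the crop:
x = 0.00 + 2 × 2549.00/3 ≈ 1699; y = 443.38 + 1 × 3186.25/3 ≈ 1505.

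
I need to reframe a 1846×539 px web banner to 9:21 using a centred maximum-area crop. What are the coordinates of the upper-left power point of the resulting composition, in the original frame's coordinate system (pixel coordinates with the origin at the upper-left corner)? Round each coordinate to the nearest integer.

x = 885 px, y = 180 px

1846/539 > 9/21, so the 9:21 crop keeps the full height 539 and trims width to 539 × 9/21 = 231.00 px.
Left offset = (1846 − 231.00)/2 = 807.50 px; top offset = 0.
Upper-left is one-third across and one-third down within the crop:
x = 807.50 + 1 × 231.00/3 ≈ 885; y = 0.00 + 1 × 539.00/3 ≈ 180.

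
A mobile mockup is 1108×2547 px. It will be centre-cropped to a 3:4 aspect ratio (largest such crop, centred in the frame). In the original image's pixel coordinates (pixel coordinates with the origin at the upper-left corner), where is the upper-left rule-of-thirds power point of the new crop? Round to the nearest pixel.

x = 369 px, y = 1027 px

1108/2547 < 3/4, so the 3:4 crop keeps the full width 1108 and trims height to 1108 × 4/3 = 1477.33 px.
Top offset = (2547 − 1477.33)/2 = 534.83 px; left offset = 0.
Upper-left is one-third across and one-third down within the crop:
x = 0.00 + 1 × 1108.00/3 ≈ 369; y = 534.83 + 1 × 1477.33/3 ≈ 1027.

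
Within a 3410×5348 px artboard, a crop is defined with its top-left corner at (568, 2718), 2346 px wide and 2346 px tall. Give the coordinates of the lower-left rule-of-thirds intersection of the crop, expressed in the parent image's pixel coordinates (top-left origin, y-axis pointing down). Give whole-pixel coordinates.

One third of the crop width 2346 is 782.00 px.
One third of the crop height 2346 is 782.00 px.
The lower-left point is one-third across and two-thirds down within the crop:
x = 568 + 1 × 782.00 ≈ 1350; y = 2718 + 2 × 782.00 ≈ 4282.

(1350, 4282)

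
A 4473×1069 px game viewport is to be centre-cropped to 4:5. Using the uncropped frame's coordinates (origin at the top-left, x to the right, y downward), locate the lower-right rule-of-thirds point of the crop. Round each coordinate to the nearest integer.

x = 2379 px, y = 713 px

4473/1069 > 4/5, so the 4:5 crop keeps the full height 1069 and trims width to 1069 × 4/5 = 855.20 px.
Left offset = (4473 − 855.20)/2 = 1808.90 px; top offset = 0.
Lower-right is two-thirds across and two-thirds down within the crop:
x = 1808.90 + 2 × 855.20/3 ≈ 2379; y = 0.00 + 2 × 1069.00/3 ≈ 713.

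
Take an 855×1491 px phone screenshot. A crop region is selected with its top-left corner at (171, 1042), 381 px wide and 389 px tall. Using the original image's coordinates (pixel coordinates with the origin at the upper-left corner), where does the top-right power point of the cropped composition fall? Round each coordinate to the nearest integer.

(425, 1172)

One third of the crop width 381 is 127.00 px.
One third of the crop height 389 is 129.67 px.
The top-right point is two-thirds across and one-third down within the crop:
x = 171 + 2 × 127.00 ≈ 425; y = 1042 + 1 × 129.67 ≈ 1172.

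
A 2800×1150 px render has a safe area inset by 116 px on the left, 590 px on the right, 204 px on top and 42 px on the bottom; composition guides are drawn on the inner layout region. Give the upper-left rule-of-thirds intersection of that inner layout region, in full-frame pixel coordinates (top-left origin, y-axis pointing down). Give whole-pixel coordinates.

Content width = 2800 − 116 − 590 = 2094 px; content height = 1150 − 204 − 42 = 904 px.
Upper-left is one-third across and one-third down within the inner layout region.
x = 116 + 1 × 2094/3 = 116 + 698.00 ≈ 814
y = 204 + 1 × 904/3 = 204 + 301.33 ≈ 505

x = 814 px, y = 505 px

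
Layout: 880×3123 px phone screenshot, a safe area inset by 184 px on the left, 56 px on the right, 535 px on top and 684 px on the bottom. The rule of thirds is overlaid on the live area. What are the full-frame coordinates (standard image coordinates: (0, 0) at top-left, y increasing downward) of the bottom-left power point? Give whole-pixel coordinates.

(397, 1804)

Content width = 880 − 184 − 56 = 640 px; content height = 3123 − 535 − 684 = 1904 px.
Bottom-left is one-third across and two-thirds down within the live area.
x = 184 + 1 × 640/3 = 184 + 213.33 ≈ 397
y = 535 + 2 × 1904/3 = 535 + 1269.33 ≈ 1804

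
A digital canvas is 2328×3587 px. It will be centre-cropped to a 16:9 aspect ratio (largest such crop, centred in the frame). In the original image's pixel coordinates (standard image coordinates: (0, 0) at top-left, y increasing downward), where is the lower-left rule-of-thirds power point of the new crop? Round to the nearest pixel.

(776, 2012)

2328/3587 < 16/9, so the 16:9 crop keeps the full width 2328 and trims height to 2328 × 9/16 = 1309.50 px.
Top offset = (3587 − 1309.50)/2 = 1138.75 px; left offset = 0.
Lower-left is one-third across and two-thirds down within the crop:
x = 0.00 + 1 × 2328.00/3 ≈ 776; y = 1138.75 + 2 × 1309.50/3 ≈ 2012.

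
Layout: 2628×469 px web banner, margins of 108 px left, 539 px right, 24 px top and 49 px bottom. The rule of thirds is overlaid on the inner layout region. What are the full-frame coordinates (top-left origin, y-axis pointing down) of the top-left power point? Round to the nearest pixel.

Content width = 2628 − 108 − 539 = 1981 px; content height = 469 − 24 − 49 = 396 px.
Top-left is one-third across and one-third down within the inner layout region.
x = 108 + 1 × 1981/3 = 108 + 660.33 ≈ 768
y = 24 + 1 × 396/3 = 24 + 132.00 ≈ 156

x = 768 px, y = 156 px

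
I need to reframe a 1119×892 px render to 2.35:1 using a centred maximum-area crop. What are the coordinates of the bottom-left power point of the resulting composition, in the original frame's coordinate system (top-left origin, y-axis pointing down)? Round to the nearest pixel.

x = 373 px, y = 525 px

1119/892 < 2.35/1, so the 2.35:1 crop keeps the full width 1119 and trims height to 1119 × 1/2.35 = 476.17 px.
Top offset = (892 − 476.17)/2 = 207.91 px; left offset = 0.
Bottom-left is one-third across and two-thirds down within the crop:
x = 0.00 + 1 × 1119.00/3 ≈ 373; y = 207.91 + 2 × 476.17/3 ≈ 525.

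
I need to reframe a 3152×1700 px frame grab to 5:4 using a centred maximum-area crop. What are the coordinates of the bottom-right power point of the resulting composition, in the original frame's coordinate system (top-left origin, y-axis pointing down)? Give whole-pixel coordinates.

x = 1930 px, y = 1133 px

3152/1700 > 5/4, so the 5:4 crop keeps the full height 1700 and trims width to 1700 × 5/4 = 2125.00 px.
Left offset = (3152 − 2125.00)/2 = 513.50 px; top offset = 0.
Bottom-right is two-thirds across and two-thirds down within the crop:
x = 513.50 + 2 × 2125.00/3 ≈ 1930; y = 0.00 + 2 × 1700.00/3 ≈ 1133.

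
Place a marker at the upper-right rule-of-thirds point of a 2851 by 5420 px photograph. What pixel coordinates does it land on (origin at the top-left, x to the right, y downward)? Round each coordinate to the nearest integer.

The upper-right point sits two-thirds of the way across and one-third of the way down.
x = 2 × 2851/3 ≈ 1901; y = 1 × 5420/3 ≈ 1807.

(1901, 1807)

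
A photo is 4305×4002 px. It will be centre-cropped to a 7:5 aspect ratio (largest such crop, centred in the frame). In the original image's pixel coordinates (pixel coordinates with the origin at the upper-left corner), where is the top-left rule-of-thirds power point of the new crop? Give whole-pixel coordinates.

4305/4002 < 7/5, so the 7:5 crop keeps the full width 4305 and trims height to 4305 × 5/7 = 3075.00 px.
Top offset = (4002 − 3075.00)/2 = 463.50 px; left offset = 0.
Top-left is one-third across and one-third down within the crop:
x = 0.00 + 1 × 4305.00/3 ≈ 1435; y = 463.50 + 1 × 3075.00/3 ≈ 1489.

x = 1435 px, y = 1489 px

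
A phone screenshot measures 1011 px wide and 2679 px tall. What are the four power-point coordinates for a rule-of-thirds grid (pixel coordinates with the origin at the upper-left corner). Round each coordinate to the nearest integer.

One third of 1011 is 337; one third of 2679 is 893.
Vertical third lines at x = 337 and x = 674; horizontal third lines at y = 893 and y = 1786.

(337, 893), (674, 893), (337, 1786), (674, 1786)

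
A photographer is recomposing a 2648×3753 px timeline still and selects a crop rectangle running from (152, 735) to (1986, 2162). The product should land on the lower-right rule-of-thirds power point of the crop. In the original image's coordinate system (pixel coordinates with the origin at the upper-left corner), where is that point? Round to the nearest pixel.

Crop width = 1986 − 152 = 1834 px; one third is 611.33 px.
Crop height = 2162 − 735 = 1427 px; one third is 475.67 px.
The lower-right point is two-thirds across and two-thirds down within the crop:
x = 152 + 2 × 611.33 ≈ 1375; y = 735 + 2 × 475.67 ≈ 1686.

x = 1375 px, y = 1686 px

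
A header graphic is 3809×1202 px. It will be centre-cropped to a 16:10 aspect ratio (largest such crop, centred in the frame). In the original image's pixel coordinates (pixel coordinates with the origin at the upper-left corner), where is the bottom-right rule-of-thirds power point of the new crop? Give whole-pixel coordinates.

x = 2225 px, y = 801 px

3809/1202 > 16/10, so the 16:10 crop keeps the full height 1202 and trims width to 1202 × 16/10 = 1923.20 px.
Left offset = (3809 − 1923.20)/2 = 942.90 px; top offset = 0.
Bottom-right is two-thirds across and two-thirds down within the crop:
x = 942.90 + 2 × 1923.20/3 ≈ 2225; y = 0.00 + 2 × 1202.00/3 ≈ 801.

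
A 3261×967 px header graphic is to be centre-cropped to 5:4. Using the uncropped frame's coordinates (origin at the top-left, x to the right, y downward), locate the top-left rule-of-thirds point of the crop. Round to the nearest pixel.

(1429, 322)

3261/967 > 5/4, so the 5:4 crop keeps the full height 967 and trims width to 967 × 5/4 = 1208.75 px.
Left offset = (3261 − 1208.75)/2 = 1026.12 px; top offset = 0.
Top-left is one-third across and one-third down within the crop:
x = 1026.12 + 1 × 1208.75/3 ≈ 1429; y = 0.00 + 1 × 967.00/3 ≈ 322.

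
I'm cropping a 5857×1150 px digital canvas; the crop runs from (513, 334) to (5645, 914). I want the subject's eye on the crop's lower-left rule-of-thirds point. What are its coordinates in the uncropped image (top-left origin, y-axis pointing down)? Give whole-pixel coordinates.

(2224, 721)

Crop width = 5645 − 513 = 5132 px; one third is 1710.67 px.
Crop height = 914 − 334 = 580 px; one third is 193.33 px.
The lower-left point is one-third across and two-thirds down within the crop:
x = 513 + 1 × 1710.67 ≈ 2224; y = 334 + 2 × 193.33 ≈ 721.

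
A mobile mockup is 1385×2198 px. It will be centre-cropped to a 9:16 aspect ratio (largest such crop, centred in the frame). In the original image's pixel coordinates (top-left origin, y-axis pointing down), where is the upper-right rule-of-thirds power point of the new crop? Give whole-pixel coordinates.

(899, 733)

1385/2198 > 9/16, so the 9:16 crop keeps the full height 2198 and trims width to 2198 × 9/16 = 1236.38 px.
Left offset = (1385 − 1236.38)/2 = 74.31 px; top offset = 0.
Upper-right is two-thirds across and one-third down within the crop:
x = 74.31 + 2 × 1236.38/3 ≈ 899; y = 0.00 + 1 × 2198.00/3 ≈ 733.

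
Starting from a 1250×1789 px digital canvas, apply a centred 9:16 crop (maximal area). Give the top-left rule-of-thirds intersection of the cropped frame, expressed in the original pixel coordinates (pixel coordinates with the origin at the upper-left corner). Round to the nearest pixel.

1250/1789 > 9/16, so the 9:16 crop keeps the full height 1789 and trims width to 1789 × 9/16 = 1006.31 px.
Left offset = (1250 − 1006.31)/2 = 121.84 px; top offset = 0.
Top-left is one-third across and one-third down within the crop:
x = 121.84 + 1 × 1006.31/3 ≈ 457; y = 0.00 + 1 × 1789.00/3 ≈ 596.

(457, 596)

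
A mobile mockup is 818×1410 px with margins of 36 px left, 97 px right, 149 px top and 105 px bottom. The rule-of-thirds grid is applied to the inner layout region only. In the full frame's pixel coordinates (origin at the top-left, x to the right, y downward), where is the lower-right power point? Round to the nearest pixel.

x = 493 px, y = 920 px

Content width = 818 − 36 − 97 = 685 px; content height = 1410 − 149 − 105 = 1156 px.
Lower-right is two-thirds across and two-thirds down within the inner layout region.
x = 36 + 2 × 685/3 = 36 + 456.67 ≈ 493
y = 149 + 2 × 1156/3 = 149 + 770.67 ≈ 920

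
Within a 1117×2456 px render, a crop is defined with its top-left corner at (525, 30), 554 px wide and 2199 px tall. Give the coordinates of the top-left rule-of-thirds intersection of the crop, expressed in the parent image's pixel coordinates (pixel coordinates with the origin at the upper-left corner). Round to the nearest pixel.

One third of the crop width 554 is 184.67 px.
One third of the crop height 2199 is 733.00 px.
The top-left point is one-third across and one-third down within the crop:
x = 525 + 1 × 184.67 ≈ 710; y = 30 + 1 × 733.00 ≈ 763.

(710, 763)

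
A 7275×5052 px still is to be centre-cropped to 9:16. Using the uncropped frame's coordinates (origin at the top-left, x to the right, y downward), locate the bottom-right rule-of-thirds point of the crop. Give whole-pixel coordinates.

(4111, 3368)

7275/5052 > 9/16, so the 9:16 crop keeps the full height 5052 and trims width to 5052 × 9/16 = 2841.75 px.
Left offset = (7275 − 2841.75)/2 = 2216.62 px; top offset = 0.
Bottom-right is two-thirds across and two-thirds down within the crop:
x = 2216.62 + 2 × 2841.75/3 ≈ 4111; y = 0.00 + 2 × 5052.00/3 ≈ 3368.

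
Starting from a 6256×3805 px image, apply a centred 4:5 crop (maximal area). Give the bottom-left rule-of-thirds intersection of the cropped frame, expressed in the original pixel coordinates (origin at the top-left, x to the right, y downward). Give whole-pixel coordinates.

x = 2621 px, y = 2537 px

6256/3805 > 4/5, so the 4:5 crop keeps the full height 3805 and trims width to 3805 × 4/5 = 3044.00 px.
Left offset = (6256 − 3044.00)/2 = 1606.00 px; top offset = 0.
Bottom-left is one-third across and two-thirds down within the crop:
x = 1606.00 + 1 × 3044.00/3 ≈ 2621; y = 0.00 + 2 × 3805.00/3 ≈ 2537.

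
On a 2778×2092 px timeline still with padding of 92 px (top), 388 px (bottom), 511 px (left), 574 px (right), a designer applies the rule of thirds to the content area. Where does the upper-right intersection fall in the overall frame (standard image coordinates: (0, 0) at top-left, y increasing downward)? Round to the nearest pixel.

Content width = 2778 − 511 − 574 = 1693 px; content height = 2092 − 92 − 388 = 1612 px.
Upper-right is two-thirds across and one-third down within the content area.
x = 511 + 2 × 1693/3 = 511 + 1128.67 ≈ 1640
y = 92 + 1 × 1612/3 = 92 + 537.33 ≈ 629

x = 1640 px, y = 629 px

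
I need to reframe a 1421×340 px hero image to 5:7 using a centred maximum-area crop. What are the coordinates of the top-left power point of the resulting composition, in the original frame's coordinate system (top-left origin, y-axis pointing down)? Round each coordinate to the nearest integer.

x = 670 px, y = 113 px

1421/340 > 5/7, so the 5:7 crop keeps the full height 340 and trims width to 340 × 5/7 = 242.86 px.
Left offset = (1421 − 242.86)/2 = 589.07 px; top offset = 0.
Top-left is one-third across and one-third down within the crop:
x = 589.07 + 1 × 242.86/3 ≈ 670; y = 0.00 + 1 × 340.00/3 ≈ 113.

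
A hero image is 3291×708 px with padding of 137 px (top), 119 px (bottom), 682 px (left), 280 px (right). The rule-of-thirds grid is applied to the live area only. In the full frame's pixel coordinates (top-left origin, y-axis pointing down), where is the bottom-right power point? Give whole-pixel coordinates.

Content width = 3291 − 682 − 280 = 2329 px; content height = 708 − 137 − 119 = 452 px.
Bottom-right is two-thirds across and two-thirds down within the live area.
x = 682 + 2 × 2329/3 = 682 + 1552.67 ≈ 2235
y = 137 + 2 × 452/3 = 137 + 301.33 ≈ 438

x = 2235 px, y = 438 px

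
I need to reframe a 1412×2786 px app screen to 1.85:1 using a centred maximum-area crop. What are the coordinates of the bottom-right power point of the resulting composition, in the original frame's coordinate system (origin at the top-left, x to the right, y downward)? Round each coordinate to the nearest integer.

1412/2786 < 1.85/1, so the 1.85:1 crop keeps the full width 1412 and trims height to 1412 × 1/1.85 = 763.24 px.
Top offset = (2786 − 763.24)/2 = 1011.38 px; left offset = 0.
Bottom-right is two-thirds across and two-thirds down within the crop:
x = 0.00 + 2 × 1412.00/3 ≈ 941; y = 1011.38 + 2 × 763.24/3 ≈ 1520.

x = 941 px, y = 1520 px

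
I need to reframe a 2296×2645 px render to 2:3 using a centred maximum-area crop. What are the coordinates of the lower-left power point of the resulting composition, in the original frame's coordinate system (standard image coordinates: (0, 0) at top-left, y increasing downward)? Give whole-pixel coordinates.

2296/2645 > 2/3, so the 2:3 crop keeps the full height 2645 and trims width to 2645 × 2/3 = 1763.33 px.
Left offset = (2296 − 1763.33)/2 = 266.33 px; top offset = 0.
Lower-left is one-third across and two-thirds down within the crop:
x = 266.33 + 1 × 1763.33/3 ≈ 854; y = 0.00 + 2 × 2645.00/3 ≈ 1763.

(854, 1763)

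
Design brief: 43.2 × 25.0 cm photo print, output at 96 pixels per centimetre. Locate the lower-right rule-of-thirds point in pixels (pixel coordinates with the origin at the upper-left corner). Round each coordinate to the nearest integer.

In pixels the canvas is 43.2 × 96 = 4147.2 wide and 25.0 × 96 = 2400 tall.
The lower-right point is two-thirds across and two-thirds down:
x = 2 × 4147.2/3 ≈ 2765; y = 2 × 2400/3 ≈ 1600.

x = 2765 px, y = 1600 px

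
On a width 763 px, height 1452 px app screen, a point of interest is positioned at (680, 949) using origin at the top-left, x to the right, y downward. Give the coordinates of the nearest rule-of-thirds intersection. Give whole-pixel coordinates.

Third lines: x ∈ {254, 509}, y ∈ {484, 968}.
680 is closer to x = 509; 949 is closer to y = 968.
So the nearest intersection is the lower-right power point.

x = 509 px, y = 968 px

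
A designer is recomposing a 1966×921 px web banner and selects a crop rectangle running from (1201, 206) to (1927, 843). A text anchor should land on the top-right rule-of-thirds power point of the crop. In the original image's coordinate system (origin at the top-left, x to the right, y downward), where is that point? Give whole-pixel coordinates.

Crop width = 1927 − 1201 = 726 px; one third is 242.00 px.
Crop height = 843 − 206 = 637 px; one third is 212.33 px.
The top-right point is two-thirds across and one-third down within the crop:
x = 1201 + 2 × 242.00 ≈ 1685; y = 206 + 1 × 212.33 ≈ 418.

x = 1685 px, y = 418 px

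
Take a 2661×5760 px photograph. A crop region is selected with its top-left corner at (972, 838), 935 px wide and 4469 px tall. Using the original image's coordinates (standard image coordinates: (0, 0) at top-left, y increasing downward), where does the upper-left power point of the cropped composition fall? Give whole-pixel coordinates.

One third of the crop width 935 is 311.67 px.
One third of the crop height 4469 is 1489.67 px.
The upper-left point is one-third across and one-third down within the crop:
x = 972 + 1 × 311.67 ≈ 1284; y = 838 + 1 × 1489.67 ≈ 2328.

x = 1284 px, y = 2328 px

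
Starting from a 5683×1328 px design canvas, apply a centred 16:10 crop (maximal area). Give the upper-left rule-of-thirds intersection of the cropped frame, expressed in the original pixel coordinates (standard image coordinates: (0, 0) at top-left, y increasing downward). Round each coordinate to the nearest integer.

5683/1328 > 16/10, so the 16:10 crop keeps the full height 1328 and trims width to 1328 × 16/10 = 2124.80 px.
Left offset = (5683 − 2124.80)/2 = 1779.10 px; top offset = 0.
Upper-left is one-third across and one-third down within the crop:
x = 1779.10 + 1 × 2124.80/3 ≈ 2487; y = 0.00 + 1 × 1328.00/3 ≈ 443.

(2487, 443)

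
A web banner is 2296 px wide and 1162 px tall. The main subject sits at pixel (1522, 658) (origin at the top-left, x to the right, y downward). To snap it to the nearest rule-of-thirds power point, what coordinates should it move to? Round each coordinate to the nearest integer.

Third lines: x ∈ {765, 1531}, y ∈ {387, 775}.
1522 is closer to x = 1531; 658 is closer to y = 775.
So the nearest intersection is the lower-right power point.

(1531, 775)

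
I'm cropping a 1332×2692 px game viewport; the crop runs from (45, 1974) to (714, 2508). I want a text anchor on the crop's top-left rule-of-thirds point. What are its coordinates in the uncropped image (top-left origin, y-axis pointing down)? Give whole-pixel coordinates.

Crop width = 714 − 45 = 669 px; one third is 223.00 px.
Crop height = 2508 − 1974 = 534 px; one third is 178.00 px.
The top-left point is one-third across and one-third down within the crop:
x = 45 + 1 × 223.00 ≈ 268; y = 1974 + 1 × 178.00 ≈ 2152.

x = 268 px, y = 2152 px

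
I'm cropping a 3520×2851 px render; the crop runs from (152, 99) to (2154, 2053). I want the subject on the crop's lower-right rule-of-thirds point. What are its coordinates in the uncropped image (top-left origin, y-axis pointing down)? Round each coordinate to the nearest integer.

(1487, 1402)

Crop width = 2154 − 152 = 2002 px; one third is 667.33 px.
Crop height = 2053 − 99 = 1954 px; one third is 651.33 px.
The lower-right point is two-thirds across and two-thirds down within the crop:
x = 152 + 2 × 667.33 ≈ 1487; y = 99 + 2 × 651.33 ≈ 1402.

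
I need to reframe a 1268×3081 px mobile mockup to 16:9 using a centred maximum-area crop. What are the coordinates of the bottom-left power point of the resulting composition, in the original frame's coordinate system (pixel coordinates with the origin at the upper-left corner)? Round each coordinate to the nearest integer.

(423, 1659)

1268/3081 < 16/9, so the 16:9 crop keeps the full width 1268 and trims height to 1268 × 9/16 = 713.25 px.
Top offset = (3081 − 713.25)/2 = 1183.88 px; left offset = 0.
Bottom-left is one-third across and two-thirds down within the crop:
x = 0.00 + 1 × 1268.00/3 ≈ 423; y = 1183.88 + 2 × 713.25/3 ≈ 1659.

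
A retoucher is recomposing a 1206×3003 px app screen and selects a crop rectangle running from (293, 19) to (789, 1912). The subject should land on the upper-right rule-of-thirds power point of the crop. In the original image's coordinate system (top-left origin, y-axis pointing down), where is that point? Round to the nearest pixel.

Crop width = 789 − 293 = 496 px; one third is 165.33 px.
Crop height = 1912 − 19 = 1893 px; one third is 631.00 px.
The upper-right point is two-thirds across and one-third down within the crop:
x = 293 + 2 × 165.33 ≈ 624; y = 19 + 1 × 631.00 ≈ 650.

x = 624 px, y = 650 px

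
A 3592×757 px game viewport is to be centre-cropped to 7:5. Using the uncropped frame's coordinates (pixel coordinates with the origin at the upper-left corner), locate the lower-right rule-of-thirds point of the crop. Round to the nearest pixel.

3592/757 > 7/5, so the 7:5 crop keeps the full height 757 and trims width to 757 × 7/5 = 1059.80 px.
Left offset = (3592 − 1059.80)/2 = 1266.10 px; top offset = 0.
Lower-right is two-thirds across and two-thirds down within the crop:
x = 1266.10 + 2 × 1059.80/3 ≈ 1973; y = 0.00 + 2 × 757.00/3 ≈ 505.

x = 1973 px, y = 505 px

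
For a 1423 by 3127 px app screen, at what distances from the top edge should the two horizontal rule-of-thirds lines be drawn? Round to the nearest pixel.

1042 px and 2085 px

3127 / 3 = 1042.33, so the horizontal lines sit at one and two thirds of 3127.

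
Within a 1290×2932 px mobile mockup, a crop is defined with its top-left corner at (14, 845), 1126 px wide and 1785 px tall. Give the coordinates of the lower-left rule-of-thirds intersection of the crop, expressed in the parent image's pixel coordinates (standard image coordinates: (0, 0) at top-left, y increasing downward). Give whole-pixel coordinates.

(389, 2035)

One third of the crop width 1126 is 375.33 px.
One third of the crop height 1785 is 595.00 px.
The lower-left point is one-third across and two-thirds down within the crop:
x = 14 + 1 × 375.33 ≈ 389; y = 845 + 2 × 595.00 ≈ 2035.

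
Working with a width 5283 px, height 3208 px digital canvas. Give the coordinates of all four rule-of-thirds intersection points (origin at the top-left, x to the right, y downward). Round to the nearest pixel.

(1761, 1069), (3522, 1069), (1761, 2139), (3522, 2139)

One third of 5283 is 1761; one third of 3208 is 1069.33.
Vertical third lines at x = 1761 and x = 3522; horizontal third lines at y = 1069 and y = 2139.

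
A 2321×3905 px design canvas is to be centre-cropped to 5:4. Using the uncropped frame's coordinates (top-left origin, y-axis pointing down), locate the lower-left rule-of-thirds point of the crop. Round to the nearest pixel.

2321/3905 < 5/4, so the 5:4 crop keeps the full width 2321 and trims height to 2321 × 4/5 = 1856.80 px.
Top offset = (3905 − 1856.80)/2 = 1024.10 px; left offset = 0.
Lower-left is one-third across and two-thirds down within the crop:
x = 0.00 + 1 × 2321.00/3 ≈ 774; y = 1024.10 + 2 × 1856.80/3 ≈ 2262.

x = 774 px, y = 2262 px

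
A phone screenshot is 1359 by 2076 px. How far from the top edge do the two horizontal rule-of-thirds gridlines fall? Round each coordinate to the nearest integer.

2076 / 3 = 692, so the horizontal lines sit at one and two thirds of 2076.

y = 692 px and y = 1384 px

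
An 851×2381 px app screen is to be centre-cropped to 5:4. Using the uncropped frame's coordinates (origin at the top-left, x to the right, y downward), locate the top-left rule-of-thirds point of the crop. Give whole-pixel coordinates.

851/2381 < 5/4, so the 5:4 crop keeps the full width 851 and trims height to 851 × 4/5 = 680.80 px.
Top offset = (2381 − 680.80)/2 = 850.10 px; left offset = 0.
Top-left is one-third across and one-third down within the crop:
x = 0.00 + 1 × 851.00/3 ≈ 284; y = 850.10 + 1 × 680.80/3 ≈ 1077.

(284, 1077)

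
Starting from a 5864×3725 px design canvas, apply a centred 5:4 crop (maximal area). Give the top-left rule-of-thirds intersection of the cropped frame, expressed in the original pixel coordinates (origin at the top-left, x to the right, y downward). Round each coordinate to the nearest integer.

5864/3725 > 5/4, so the 5:4 crop keeps the full height 3725 and trims width to 3725 × 5/4 = 4656.25 px.
Left offset = (5864 − 4656.25)/2 = 603.88 px; top offset = 0.
Top-left is one-third across and one-third down within the crop:
x = 603.88 + 1 × 4656.25/3 ≈ 2156; y = 0.00 + 1 × 3725.00/3 ≈ 1242.

x = 2156 px, y = 1242 px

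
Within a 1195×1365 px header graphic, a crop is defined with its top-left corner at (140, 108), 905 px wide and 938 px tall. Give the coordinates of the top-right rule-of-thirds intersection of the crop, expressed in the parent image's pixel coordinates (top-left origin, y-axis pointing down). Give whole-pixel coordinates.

x = 743 px, y = 421 px

One third of the crop width 905 is 301.67 px.
One third of the crop height 938 is 312.67 px.
The top-right point is two-thirds across and one-third down within the crop:
x = 140 + 2 × 301.67 ≈ 743; y = 108 + 1 × 312.67 ≈ 421.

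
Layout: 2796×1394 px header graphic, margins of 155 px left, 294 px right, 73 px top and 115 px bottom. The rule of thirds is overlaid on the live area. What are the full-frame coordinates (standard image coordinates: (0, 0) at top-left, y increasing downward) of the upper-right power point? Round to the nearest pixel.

x = 1720 px, y = 475 px

Content width = 2796 − 155 − 294 = 2347 px; content height = 1394 − 73 − 115 = 1206 px.
Upper-right is two-thirds across and one-third down within the live area.
x = 155 + 2 × 2347/3 = 155 + 1564.67 ≈ 1720
y = 73 + 1 × 1206/3 = 73 + 402.00 ≈ 475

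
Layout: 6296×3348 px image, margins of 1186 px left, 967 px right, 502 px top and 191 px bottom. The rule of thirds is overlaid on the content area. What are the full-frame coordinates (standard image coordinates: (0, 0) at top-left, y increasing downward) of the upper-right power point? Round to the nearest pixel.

x = 3948 px, y = 1387 px

Content width = 6296 − 1186 − 967 = 4143 px; content height = 3348 − 502 − 191 = 2655 px.
Upper-right is two-thirds across and one-third down within the content area.
x = 1186 + 2 × 4143/3 = 1186 + 2762.00 ≈ 3948
y = 502 + 1 × 2655/3 = 502 + 885.00 ≈ 1387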